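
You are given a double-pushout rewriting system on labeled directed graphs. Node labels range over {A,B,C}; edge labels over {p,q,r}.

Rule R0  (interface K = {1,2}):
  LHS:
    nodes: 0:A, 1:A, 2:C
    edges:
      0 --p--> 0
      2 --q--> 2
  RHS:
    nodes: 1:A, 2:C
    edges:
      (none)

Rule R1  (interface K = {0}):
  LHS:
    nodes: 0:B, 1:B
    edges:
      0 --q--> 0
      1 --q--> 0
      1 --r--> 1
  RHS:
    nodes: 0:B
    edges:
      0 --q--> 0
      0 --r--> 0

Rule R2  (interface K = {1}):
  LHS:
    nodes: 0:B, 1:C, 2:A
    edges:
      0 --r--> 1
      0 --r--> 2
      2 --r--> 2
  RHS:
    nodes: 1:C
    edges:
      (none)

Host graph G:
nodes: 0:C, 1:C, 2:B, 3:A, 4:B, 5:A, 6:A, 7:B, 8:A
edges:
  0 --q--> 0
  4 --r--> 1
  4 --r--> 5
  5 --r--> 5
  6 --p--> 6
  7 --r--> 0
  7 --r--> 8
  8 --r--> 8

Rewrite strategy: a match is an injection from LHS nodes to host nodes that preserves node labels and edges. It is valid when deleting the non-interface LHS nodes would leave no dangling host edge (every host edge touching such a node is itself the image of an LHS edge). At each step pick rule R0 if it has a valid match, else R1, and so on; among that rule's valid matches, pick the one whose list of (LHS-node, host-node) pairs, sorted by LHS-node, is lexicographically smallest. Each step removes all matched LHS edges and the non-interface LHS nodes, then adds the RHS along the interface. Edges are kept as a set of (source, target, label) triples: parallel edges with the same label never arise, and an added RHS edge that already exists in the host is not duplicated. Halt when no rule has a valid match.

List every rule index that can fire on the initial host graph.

Answer: [R0,R2]

Steps:
R0: 3 valid matches — {0↦6, 1↦3, 2↦0}, {0↦6, 1↦5, 2↦0}, {0↦6, 1↦8, 2↦0}
R1: no valid match — LHS pattern not found
R2: 2 valid matches — {0↦4, 1↦1, 2↦5}, {0↦7, 1↦0, 2↦8}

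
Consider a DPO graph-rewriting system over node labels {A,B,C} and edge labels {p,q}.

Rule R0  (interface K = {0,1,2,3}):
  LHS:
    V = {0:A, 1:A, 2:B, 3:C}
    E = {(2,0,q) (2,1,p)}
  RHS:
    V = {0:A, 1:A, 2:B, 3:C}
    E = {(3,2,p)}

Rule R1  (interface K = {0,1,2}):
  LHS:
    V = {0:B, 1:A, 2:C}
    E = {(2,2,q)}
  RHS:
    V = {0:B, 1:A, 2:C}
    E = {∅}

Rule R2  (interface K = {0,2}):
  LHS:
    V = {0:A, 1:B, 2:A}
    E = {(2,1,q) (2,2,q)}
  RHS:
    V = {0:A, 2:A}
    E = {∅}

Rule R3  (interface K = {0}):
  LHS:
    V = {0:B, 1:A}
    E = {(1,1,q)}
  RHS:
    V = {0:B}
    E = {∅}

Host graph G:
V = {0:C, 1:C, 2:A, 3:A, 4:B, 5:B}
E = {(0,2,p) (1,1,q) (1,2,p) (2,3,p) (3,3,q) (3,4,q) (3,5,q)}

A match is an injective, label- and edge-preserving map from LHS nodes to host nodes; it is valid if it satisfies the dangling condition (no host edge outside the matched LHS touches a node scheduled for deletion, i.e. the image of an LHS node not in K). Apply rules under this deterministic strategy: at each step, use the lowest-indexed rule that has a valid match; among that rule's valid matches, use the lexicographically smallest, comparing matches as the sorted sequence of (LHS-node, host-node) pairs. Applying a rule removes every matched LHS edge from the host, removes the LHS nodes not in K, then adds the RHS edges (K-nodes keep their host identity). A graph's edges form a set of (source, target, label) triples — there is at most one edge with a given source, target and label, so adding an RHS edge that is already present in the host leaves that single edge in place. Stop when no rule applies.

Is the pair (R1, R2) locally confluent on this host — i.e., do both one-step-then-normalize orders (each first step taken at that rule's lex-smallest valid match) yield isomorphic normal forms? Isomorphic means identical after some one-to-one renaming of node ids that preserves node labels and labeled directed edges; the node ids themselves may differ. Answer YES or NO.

Answer: YES

Steps:
branch R1-first: apply at {0↦4, 1↦2, 2↦1} → |E|=6, then 1 more step(s) → NF |V|=5 |E|=4 V={0:C, 1:C, 2:A, 3:A, 5:B} E=0-p->2 1-p->2 2-p->3 3-q->5
branch R2-first: apply at {0↦2, 1↦4, 2↦3} → |E|=5, then 1 more step(s) → NF |V|=5 |E|=4 V={0:C, 1:C, 2:A, 3:A, 5:B} E=0-p->2 1-p->2 2-p->3 3-q->5
graphs isomorphic (equal up to label-preserving node renaming)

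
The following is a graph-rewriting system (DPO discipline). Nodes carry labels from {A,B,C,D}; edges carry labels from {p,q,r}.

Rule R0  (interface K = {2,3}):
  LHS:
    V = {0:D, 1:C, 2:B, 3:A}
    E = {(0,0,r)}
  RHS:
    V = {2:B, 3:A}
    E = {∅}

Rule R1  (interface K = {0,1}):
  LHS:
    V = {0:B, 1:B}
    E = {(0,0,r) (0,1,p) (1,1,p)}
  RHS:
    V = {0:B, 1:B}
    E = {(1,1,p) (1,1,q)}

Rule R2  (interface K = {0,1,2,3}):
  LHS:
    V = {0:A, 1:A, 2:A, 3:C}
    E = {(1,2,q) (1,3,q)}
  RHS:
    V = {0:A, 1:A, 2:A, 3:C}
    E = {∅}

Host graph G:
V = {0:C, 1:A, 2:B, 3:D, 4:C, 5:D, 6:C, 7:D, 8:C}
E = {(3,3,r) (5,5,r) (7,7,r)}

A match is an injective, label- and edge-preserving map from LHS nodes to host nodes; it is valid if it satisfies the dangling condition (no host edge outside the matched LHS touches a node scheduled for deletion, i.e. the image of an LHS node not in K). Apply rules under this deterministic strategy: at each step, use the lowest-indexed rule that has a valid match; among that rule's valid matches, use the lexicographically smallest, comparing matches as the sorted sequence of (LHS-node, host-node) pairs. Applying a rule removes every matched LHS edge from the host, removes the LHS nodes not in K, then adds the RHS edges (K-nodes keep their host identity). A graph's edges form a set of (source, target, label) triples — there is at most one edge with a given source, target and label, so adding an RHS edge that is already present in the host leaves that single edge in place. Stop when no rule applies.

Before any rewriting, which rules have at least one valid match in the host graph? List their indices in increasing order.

Answer: [R0]

Rewrite trace:
R0: 12 valid matches — {0↦3, 1↦0, 2↦2, 3↦1}, {0↦3, 1↦4, 2↦2, 3↦1}, {0↦3, 1↦6, 2↦2, 3↦1} (+9 more)
R1: no valid match — LHS pattern not found
R2: no valid match — LHS pattern not found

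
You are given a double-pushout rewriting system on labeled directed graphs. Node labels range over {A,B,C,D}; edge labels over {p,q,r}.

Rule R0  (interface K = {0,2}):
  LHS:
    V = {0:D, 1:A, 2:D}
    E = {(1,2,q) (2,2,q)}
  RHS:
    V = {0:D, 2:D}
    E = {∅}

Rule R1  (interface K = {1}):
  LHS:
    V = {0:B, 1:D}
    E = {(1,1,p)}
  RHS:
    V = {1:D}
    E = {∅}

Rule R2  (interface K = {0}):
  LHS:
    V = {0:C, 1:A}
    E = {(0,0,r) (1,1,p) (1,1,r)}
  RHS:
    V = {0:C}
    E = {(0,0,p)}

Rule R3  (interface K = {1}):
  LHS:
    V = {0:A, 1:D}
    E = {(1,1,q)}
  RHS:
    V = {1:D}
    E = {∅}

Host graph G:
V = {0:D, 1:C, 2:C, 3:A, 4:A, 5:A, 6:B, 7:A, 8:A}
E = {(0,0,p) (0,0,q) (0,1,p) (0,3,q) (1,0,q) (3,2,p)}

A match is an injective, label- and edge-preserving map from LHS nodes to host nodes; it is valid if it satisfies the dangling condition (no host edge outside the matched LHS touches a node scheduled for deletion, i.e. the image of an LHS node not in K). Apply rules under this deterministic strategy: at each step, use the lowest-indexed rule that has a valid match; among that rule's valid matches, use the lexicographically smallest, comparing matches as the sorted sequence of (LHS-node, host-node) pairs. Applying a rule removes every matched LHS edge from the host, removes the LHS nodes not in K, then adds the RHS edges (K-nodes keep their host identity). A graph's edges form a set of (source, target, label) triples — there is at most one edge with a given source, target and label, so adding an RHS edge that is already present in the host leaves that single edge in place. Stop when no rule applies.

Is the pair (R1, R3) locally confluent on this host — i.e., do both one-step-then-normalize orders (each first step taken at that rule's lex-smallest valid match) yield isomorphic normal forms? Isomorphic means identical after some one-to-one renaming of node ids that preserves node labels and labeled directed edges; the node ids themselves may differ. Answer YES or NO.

Answer: YES

Derivation:
branch R1-first: apply at {0↦6, 1↦0} → |E|=5, then 1 more step(s) → NF |V|=7 |E|=4 V={0:D, 1:C, 2:C, 3:A, 5:A, 7:A, 8:A} E=0-p->1 0-q->3 1-q->0 3-p->2
branch R3-first: apply at {0↦4, 1↦0} → |E|=5, then 1 more step(s) → NF |V|=7 |E|=4 V={0:D, 1:C, 2:C, 3:A, 5:A, 7:A, 8:A} E=0-p->1 0-q->3 1-q->0 3-p->2
graphs isomorphic (equal up to label-preserving node renaming)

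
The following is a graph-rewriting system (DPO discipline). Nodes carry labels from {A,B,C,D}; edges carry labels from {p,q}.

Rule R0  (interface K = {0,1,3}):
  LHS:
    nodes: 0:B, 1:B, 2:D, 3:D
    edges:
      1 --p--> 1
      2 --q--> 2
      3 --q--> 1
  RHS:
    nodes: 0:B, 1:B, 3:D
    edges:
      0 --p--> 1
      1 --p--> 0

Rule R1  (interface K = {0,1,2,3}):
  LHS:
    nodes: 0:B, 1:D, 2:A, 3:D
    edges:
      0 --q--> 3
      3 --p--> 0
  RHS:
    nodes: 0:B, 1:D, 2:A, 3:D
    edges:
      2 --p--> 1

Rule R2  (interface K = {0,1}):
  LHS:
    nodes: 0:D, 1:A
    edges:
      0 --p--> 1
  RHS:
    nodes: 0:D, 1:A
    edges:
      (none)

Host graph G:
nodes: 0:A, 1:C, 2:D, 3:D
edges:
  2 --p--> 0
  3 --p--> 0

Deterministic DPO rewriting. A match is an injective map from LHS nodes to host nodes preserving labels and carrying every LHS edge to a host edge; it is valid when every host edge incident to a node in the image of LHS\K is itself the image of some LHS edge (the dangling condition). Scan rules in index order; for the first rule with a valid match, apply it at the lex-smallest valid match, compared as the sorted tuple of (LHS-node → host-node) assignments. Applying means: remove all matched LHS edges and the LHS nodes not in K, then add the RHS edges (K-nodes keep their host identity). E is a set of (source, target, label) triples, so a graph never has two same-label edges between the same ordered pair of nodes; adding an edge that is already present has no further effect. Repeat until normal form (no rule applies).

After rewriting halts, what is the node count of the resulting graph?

Answer: 4

Derivation:
[0] host  ⇒  4 nodes, 2 edges  {2-p->0 3-p->0}
[1] R2 @ {0↦2, 1↦0}  ⇒  4 nodes, 1 edges  {3-p->0}
[2] R2 @ {0↦3, 1↦0}  ⇒  4 nodes, 0 edges  {∅}
halt: no rule applies after step 2
NF nodes: {0:A, 1:C, 2:D, 3:D}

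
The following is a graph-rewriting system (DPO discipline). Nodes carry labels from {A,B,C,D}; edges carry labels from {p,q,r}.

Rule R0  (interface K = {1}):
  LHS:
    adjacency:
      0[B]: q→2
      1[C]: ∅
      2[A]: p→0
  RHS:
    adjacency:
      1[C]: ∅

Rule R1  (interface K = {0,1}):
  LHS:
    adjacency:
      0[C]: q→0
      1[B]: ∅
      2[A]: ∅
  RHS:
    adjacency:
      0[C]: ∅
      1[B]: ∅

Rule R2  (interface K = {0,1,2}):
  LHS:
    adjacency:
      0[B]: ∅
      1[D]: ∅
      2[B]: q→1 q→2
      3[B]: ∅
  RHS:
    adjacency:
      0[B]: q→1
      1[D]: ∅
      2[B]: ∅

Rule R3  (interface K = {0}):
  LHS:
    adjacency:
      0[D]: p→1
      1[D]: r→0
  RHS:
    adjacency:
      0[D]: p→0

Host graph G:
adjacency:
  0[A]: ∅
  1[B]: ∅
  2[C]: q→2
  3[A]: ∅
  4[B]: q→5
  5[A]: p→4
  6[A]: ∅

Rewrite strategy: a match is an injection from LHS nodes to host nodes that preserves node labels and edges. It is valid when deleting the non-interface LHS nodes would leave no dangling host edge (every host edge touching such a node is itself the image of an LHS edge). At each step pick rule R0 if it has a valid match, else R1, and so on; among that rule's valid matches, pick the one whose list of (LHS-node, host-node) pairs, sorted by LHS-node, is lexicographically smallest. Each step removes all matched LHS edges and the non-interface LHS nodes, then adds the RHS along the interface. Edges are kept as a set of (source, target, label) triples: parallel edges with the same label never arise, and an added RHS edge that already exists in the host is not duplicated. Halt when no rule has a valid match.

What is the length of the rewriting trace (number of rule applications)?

Answer: 2

Steps:
[0] host  ⇒  7 nodes, 3 edges  {2-q->2 4-q->5 5-p->4}
[1] R0 @ {0↦4, 1↦2, 2↦5}  ⇒  5 nodes, 1 edges  {2-q->2}
[2] R1 @ {0↦2, 1↦1, 2↦0}  ⇒  4 nodes, 0 edges  {∅}
halt: no rule applies after step 2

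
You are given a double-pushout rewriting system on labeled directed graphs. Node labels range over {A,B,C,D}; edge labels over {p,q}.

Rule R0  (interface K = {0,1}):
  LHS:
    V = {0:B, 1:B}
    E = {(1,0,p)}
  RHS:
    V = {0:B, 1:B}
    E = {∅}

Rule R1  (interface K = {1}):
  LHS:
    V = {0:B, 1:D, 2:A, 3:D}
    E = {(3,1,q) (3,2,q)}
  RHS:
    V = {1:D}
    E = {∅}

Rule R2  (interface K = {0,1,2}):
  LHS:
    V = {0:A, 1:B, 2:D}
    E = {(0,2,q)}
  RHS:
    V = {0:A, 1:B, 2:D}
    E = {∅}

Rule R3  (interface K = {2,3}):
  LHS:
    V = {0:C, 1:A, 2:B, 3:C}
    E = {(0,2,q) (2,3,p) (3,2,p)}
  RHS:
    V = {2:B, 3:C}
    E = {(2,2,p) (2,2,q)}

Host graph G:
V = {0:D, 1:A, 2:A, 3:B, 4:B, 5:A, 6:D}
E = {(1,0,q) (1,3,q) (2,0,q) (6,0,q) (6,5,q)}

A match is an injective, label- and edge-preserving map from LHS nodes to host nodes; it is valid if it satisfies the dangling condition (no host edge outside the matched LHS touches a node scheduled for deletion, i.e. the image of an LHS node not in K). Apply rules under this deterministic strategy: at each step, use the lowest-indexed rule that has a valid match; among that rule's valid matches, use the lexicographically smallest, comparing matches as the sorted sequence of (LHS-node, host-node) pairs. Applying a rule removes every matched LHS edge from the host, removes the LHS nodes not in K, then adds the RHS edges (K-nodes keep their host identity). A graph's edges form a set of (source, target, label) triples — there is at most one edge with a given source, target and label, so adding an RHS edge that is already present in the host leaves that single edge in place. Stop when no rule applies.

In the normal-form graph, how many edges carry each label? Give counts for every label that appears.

Answer: q:1

Derivation:
start.  V:7 E:5  edges: 1-q->0 1-q->3 2-q->0 6-q->0 6-q->5
1. fire R1 via {0↦4, 1↦0, 2↦5, 3↦6}  →  V:4 E:3  edges: 1-q->0 1-q->3 2-q->0
2. fire R2 via {0↦1, 1↦3, 2↦0}  →  V:4 E:2  edges: 1-q->3 2-q->0
3. fire R2 via {0↦2, 1↦3, 2↦0}  →  V:4 E:1  edges: 1-q->3
halt: no rule applies after step 3
NF edges: [(1, 3, 'q')]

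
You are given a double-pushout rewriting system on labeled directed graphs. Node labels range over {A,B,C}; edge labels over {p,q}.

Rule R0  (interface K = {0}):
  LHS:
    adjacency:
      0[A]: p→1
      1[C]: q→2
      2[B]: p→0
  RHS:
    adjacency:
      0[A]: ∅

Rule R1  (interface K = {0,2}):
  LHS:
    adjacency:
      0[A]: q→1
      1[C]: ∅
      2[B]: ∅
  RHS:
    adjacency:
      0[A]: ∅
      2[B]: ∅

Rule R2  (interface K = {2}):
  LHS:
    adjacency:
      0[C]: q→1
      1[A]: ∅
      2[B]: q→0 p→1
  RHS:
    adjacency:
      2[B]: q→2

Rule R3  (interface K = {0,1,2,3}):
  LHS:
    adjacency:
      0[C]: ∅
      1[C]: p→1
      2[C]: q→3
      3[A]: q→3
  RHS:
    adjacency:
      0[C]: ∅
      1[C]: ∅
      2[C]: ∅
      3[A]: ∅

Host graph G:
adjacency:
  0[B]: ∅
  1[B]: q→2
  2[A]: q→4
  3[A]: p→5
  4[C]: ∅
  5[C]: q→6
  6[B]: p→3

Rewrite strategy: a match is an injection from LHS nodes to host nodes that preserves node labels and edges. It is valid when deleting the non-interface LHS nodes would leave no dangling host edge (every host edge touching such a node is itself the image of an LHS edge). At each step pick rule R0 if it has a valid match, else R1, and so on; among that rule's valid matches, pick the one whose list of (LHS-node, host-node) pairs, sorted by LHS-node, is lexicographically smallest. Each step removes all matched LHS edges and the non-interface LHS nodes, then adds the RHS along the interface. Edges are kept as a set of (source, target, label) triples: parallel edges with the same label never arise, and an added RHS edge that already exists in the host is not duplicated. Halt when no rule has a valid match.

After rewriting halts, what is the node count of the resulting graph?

Answer: 4

Rewrite trace:
[0] host  ⇒  7 nodes, 5 edges  {1-q->2 2-q->4 3-p->5 5-q->6 6-p->3}
[1] R0 @ {0↦3, 1↦5, 2↦6}  ⇒  5 nodes, 2 edges  {1-q->2 2-q->4}
[2] R1 @ {0↦2, 1↦4, 2↦0}  ⇒  4 nodes, 1 edges  {1-q->2}
final graph: no rule applies after step 2
NF nodes: {0:B, 1:B, 2:A, 3:A}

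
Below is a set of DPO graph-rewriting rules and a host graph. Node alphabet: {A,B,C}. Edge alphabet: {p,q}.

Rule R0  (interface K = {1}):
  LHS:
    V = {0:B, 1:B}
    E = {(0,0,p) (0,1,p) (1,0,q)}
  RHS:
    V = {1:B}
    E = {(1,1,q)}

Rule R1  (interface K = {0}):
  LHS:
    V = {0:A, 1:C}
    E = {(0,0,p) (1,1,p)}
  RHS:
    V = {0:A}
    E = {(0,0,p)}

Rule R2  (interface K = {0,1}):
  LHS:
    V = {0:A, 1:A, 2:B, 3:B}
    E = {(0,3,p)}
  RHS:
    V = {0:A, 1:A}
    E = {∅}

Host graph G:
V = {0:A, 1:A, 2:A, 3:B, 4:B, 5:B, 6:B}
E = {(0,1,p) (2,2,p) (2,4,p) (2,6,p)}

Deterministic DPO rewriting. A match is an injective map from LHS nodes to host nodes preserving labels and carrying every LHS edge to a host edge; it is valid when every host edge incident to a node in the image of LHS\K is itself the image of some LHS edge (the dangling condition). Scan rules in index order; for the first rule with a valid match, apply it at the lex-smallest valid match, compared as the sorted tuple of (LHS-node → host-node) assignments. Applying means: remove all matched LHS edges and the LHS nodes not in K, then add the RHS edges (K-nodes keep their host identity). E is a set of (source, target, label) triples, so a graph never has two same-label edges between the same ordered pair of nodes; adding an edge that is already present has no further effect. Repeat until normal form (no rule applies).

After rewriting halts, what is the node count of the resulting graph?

start.  V:7 E:4  edges: 0-p->1 2-p->2 2-p->4 2-p->6
1. fire R2 via {0↦2, 1↦0, 2↦3, 3↦4}  →  V:5 E:3  edges: 0-p->1 2-p->2 2-p->6
2. fire R2 via {0↦2, 1↦0, 2↦5, 3↦6}  →  V:3 E:2  edges: 0-p->1 2-p->2
final graph: no rule applies after step 2
NF nodes: {0:A, 1:A, 2:A}

Answer: 3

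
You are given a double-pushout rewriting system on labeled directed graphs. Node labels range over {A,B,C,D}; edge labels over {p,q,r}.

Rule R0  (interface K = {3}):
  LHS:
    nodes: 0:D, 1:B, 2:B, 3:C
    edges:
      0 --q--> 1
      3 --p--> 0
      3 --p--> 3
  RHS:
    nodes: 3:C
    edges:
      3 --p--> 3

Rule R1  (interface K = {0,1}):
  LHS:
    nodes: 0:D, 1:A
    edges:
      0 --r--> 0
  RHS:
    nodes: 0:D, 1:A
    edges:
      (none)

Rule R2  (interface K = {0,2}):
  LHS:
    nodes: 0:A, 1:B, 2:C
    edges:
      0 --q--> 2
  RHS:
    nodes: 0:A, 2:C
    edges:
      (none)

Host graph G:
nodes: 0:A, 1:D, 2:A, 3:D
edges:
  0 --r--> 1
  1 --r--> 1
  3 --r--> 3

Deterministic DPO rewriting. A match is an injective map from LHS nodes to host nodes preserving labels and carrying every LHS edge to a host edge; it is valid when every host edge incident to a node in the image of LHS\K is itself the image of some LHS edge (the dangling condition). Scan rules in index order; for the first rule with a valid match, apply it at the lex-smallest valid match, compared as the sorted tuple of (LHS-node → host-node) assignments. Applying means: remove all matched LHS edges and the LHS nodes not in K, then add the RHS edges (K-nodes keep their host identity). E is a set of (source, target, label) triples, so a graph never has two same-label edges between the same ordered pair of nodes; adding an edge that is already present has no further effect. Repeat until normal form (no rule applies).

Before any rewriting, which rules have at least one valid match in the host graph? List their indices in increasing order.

Answer: [R1]

Rewrite trace:
R0: no valid match — LHS pattern not found
R1: 4 valid matches — {0↦1, 1↦0}, {0↦1, 1↦2}, {0↦3, 1↦0} (+1 more)
R2: no valid match — LHS pattern not found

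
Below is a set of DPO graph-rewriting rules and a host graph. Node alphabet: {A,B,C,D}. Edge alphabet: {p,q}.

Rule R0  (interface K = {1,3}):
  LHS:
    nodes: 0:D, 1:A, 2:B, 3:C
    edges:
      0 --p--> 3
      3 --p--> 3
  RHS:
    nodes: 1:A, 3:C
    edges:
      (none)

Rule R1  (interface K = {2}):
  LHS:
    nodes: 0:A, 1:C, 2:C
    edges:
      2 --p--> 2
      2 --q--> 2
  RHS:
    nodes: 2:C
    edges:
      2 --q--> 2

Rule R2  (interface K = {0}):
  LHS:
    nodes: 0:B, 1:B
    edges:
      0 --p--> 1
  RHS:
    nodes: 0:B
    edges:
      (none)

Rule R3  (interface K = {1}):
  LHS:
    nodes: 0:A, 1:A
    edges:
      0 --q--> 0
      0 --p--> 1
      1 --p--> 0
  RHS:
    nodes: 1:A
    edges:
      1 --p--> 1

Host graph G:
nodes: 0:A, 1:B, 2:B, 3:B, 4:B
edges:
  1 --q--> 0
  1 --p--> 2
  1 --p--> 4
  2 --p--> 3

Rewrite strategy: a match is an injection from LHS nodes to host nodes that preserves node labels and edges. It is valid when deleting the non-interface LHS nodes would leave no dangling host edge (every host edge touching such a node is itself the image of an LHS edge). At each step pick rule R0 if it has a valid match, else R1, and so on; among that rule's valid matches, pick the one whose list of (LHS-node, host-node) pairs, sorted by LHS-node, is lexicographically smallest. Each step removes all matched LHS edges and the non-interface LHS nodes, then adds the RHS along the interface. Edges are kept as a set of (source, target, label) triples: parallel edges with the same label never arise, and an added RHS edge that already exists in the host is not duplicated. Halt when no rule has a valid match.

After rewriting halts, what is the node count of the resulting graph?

Answer: 2

Rewrite trace:
initial: |V|=5 |E|=4  E = 1-q->0 1-p->2 1-p->4 2-p->3
step 1: apply R2 at {0↦1, 1↦4}  → |V|=4 |E|=3  E = 1-q->0 1-p->2 2-p->3
step 2: apply R2 at {0↦2, 1↦3}  → |V|=3 |E|=2  E = 1-q->0 1-p->2
step 3: apply R2 at {0↦1, 1↦2}  → |V|=2 |E|=1  E = 1-q->0
final graph: no rule applies after step 3
NF nodes: {0:A, 1:B}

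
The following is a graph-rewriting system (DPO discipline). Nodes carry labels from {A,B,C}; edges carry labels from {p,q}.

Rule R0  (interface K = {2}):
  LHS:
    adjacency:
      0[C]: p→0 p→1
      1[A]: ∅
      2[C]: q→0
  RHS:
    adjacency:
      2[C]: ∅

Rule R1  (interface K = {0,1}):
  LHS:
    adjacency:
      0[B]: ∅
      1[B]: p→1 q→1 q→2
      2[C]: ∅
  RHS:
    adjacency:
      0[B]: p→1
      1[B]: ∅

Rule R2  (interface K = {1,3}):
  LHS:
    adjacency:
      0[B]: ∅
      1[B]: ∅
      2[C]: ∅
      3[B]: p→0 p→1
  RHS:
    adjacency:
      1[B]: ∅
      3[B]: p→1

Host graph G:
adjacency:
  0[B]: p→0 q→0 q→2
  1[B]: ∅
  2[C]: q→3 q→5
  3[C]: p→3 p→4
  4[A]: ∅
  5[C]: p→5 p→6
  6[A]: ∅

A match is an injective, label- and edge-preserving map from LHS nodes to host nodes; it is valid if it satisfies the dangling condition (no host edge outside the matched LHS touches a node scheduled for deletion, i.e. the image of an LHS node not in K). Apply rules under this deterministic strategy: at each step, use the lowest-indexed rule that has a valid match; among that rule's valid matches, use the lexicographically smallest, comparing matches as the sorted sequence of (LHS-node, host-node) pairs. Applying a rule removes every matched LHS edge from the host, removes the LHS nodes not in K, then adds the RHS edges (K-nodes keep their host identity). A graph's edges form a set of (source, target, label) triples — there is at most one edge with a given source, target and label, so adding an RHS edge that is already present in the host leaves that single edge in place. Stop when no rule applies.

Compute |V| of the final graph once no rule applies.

start.  V:7 E:9  edges: 0-p->0 0-q->0 0-q->2 2-q->3 2-q->5 3-p->3 3-p->4 5-p->5 5-p->6
1. fire R0 via {0↦3, 1↦4, 2↦2}  →  V:5 E:6  edges: 0-p->0 0-q->0 0-q->2 2-q->5 5-p->5 5-p->6
2. fire R0 via {0↦5, 1↦6, 2↦2}  →  V:3 E:3  edges: 0-p->0 0-q->0 0-q->2
3. fire R1 via {0↦1, 1↦0, 2↦2}  →  V:2 E:1  edges: 1-p->0
final graph: no rule applies after step 3
NF nodes: {0:B, 1:B}

Answer: 2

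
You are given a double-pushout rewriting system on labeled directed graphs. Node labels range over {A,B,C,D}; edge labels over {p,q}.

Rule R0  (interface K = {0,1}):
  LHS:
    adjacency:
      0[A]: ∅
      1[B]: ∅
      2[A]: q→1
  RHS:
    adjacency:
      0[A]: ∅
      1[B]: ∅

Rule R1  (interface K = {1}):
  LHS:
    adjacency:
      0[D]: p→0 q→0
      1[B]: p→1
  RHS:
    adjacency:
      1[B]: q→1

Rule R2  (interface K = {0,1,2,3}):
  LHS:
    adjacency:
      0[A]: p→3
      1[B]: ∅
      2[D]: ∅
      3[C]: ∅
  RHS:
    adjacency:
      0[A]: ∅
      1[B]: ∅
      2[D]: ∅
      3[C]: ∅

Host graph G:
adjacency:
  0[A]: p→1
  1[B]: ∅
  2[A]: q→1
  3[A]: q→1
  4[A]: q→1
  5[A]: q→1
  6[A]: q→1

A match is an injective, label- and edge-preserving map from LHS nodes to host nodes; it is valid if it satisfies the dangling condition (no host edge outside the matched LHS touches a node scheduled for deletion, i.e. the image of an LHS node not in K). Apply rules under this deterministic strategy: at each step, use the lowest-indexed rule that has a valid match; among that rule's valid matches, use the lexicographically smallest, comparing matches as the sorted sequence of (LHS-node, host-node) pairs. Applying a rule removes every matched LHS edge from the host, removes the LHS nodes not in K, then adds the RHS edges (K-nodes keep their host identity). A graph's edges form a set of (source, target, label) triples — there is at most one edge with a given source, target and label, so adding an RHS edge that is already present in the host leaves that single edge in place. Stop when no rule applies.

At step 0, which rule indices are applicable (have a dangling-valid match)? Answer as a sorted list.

Answer: [R0]

Steps:
R0: 25 valid matches — {0↦0, 1↦1, 2↦2}, {0↦0, 1↦1, 2↦3}, {0↦0, 1↦1, 2↦4} (+22 more)
R1: no valid match — LHS pattern not found
R2: no valid match — LHS pattern not found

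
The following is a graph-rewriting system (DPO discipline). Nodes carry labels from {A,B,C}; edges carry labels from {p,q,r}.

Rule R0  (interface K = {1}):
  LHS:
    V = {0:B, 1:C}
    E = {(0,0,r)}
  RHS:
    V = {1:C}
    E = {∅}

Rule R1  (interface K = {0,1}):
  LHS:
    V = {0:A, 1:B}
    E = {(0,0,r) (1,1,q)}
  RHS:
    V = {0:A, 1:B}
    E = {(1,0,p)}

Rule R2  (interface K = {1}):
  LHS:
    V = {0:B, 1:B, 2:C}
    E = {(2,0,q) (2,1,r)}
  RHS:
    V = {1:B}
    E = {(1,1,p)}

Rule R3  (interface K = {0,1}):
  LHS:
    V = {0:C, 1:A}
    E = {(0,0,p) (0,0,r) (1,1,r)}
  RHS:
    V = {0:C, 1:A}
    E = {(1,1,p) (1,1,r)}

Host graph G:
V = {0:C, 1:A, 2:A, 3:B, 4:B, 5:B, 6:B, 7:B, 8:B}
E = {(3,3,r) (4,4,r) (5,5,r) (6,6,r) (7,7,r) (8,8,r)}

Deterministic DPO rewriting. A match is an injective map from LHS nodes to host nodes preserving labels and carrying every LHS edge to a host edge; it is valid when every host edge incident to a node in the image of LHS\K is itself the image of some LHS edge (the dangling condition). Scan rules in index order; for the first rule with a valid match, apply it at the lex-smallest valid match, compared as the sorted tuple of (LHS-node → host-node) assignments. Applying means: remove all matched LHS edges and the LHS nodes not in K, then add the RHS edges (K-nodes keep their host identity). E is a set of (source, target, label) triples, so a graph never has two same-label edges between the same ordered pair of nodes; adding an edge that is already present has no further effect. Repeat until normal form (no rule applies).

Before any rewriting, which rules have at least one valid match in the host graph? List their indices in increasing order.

R0: 6 valid matches — {0↦3, 1↦0}, {0↦4, 1↦0}, {0↦5, 1↦0} (+3 more)
R1: no valid match — LHS pattern not found
R2: no valid match — LHS pattern not found
R3: no valid match — LHS pattern not found

Answer: [R0]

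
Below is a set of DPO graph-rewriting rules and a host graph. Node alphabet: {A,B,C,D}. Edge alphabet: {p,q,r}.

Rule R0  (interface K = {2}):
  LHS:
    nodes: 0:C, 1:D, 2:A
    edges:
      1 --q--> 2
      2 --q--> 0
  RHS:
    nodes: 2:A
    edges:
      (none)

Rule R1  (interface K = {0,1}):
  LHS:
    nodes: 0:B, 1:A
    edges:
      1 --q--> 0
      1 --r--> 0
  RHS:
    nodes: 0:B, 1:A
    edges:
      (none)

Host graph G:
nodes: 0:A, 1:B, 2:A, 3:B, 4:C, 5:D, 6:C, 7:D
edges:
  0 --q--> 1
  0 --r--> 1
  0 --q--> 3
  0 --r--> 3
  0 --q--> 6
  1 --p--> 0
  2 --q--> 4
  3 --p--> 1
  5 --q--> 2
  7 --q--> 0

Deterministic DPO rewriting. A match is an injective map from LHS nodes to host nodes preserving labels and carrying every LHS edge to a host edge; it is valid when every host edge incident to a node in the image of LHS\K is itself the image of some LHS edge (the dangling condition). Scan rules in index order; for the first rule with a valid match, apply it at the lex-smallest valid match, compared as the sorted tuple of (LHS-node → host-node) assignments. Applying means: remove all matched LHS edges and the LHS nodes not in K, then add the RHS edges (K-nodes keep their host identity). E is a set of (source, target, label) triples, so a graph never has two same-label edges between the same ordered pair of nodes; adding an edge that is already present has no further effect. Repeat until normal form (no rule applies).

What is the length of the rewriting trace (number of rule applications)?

Answer: 4

Derivation:
start.  V:8 E:10  edges: 0-q->1 0-r->1 0-q->3 0-r->3 0-q->6 1-p->0 2-q->4 3-p->1 5-q->2 7-q->0
1. fire R0 via {0↦4, 1↦5, 2↦2}  →  V:6 E:8  edges: 0-q->1 0-r->1 0-q->3 0-r->3 0-q->6 1-p->0 3-p->1 7-q->0
2. fire R0 via {0↦6, 1↦7, 2↦0}  →  V:4 E:6  edges: 0-q->1 0-r->1 0-q->3 0-r->3 1-p->0 3-p->1
3. fire R1 via {0↦1, 1↦0}  →  V:4 E:4  edges: 0-q->3 0-r->3 1-p->0 3-p->1
4. fire R1 via {0↦3, 1↦0}  →  V:4 E:2  edges: 1-p->0 3-p->1
halt: no rule applies after step 4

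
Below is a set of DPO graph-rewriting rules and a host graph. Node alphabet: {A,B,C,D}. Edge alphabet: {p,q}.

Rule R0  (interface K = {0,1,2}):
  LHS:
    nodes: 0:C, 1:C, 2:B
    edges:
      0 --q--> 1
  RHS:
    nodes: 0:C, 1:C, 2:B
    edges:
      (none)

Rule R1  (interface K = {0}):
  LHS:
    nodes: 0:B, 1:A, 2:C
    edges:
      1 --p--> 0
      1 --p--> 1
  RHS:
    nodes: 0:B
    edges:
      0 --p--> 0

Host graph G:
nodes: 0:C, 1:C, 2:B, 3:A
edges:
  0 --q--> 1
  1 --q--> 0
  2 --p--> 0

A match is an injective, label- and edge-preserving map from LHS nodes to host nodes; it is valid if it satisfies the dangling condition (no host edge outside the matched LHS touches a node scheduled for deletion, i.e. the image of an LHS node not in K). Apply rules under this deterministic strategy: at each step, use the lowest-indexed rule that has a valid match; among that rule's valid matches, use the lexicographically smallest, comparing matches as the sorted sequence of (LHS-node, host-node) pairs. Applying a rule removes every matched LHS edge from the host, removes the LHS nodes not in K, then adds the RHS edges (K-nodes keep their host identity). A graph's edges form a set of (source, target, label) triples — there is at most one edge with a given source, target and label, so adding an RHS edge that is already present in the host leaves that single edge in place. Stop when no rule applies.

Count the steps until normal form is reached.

[0] host  ⇒  4 nodes, 3 edges  {0-q->1 1-q->0 2-p->0}
[1] R0 @ {0↦0, 1↦1, 2↦2}  ⇒  4 nodes, 2 edges  {1-q->0 2-p->0}
[2] R0 @ {0↦1, 1↦0, 2↦2}  ⇒  4 nodes, 1 edges  {2-p->0}
halt: no rule applies after step 2

Answer: 2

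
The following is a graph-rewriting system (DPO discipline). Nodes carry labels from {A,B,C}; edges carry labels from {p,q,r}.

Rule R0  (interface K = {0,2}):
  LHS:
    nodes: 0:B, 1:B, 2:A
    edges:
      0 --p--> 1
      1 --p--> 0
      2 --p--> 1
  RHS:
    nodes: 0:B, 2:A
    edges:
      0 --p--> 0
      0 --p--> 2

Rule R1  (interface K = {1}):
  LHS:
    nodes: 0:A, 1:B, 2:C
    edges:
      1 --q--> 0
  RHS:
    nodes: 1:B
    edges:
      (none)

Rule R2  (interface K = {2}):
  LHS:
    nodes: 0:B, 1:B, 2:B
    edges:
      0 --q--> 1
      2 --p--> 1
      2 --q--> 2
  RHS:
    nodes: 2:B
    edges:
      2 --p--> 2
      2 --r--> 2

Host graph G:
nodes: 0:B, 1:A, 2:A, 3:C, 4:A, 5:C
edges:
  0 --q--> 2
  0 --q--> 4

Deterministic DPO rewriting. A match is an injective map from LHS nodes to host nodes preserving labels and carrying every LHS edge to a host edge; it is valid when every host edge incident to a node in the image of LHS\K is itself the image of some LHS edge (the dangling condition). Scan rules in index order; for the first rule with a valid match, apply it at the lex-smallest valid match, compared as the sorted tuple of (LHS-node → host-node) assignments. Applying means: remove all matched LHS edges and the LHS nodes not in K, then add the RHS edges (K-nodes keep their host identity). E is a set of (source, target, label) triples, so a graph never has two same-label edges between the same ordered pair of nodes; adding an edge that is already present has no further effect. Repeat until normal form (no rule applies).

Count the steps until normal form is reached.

initial: |V|=6 |E|=2  E = 0-q->2 0-q->4
step 1: apply R1 at {0↦2, 1↦0, 2↦3}  → |V|=4 |E|=1  E = 0-q->4
step 2: apply R1 at {0↦4, 1↦0, 2↦5}  → |V|=2 |E|=0  E = ∅
normal form: no rule applies after step 2

Answer: 2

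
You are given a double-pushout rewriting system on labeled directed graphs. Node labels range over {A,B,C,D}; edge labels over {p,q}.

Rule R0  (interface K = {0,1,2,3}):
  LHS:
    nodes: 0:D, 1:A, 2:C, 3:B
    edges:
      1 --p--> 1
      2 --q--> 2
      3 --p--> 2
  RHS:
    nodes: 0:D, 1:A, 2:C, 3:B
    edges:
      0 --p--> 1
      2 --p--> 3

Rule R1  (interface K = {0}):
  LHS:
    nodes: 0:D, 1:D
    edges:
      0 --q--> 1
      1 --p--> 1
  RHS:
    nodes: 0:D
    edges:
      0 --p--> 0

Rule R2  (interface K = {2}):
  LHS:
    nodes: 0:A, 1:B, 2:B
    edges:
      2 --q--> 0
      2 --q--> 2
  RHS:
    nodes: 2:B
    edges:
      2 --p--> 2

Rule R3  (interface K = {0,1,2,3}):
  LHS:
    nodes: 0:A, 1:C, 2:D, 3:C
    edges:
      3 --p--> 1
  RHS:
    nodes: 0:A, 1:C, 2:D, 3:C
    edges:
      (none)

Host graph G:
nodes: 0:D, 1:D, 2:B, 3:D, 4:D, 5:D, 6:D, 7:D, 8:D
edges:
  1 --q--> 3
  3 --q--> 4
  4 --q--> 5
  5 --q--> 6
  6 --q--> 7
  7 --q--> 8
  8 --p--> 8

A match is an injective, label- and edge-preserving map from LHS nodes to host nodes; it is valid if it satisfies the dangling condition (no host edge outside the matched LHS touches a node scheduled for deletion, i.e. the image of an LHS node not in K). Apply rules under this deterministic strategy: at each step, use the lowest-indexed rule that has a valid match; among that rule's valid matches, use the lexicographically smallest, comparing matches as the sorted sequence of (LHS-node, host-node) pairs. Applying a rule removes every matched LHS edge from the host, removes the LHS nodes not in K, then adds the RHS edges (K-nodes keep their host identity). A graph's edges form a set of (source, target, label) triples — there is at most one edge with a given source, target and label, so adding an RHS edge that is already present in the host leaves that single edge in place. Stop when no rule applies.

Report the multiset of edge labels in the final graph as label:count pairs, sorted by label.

initial: |V|=9 |E|=7  E = 1-q->3 3-q->4 4-q->5 5-q->6 6-q->7 7-q->8 8-p->8
step 1: apply R1 at {0↦7, 1↦8}  → |V|=8 |E|=6  E = 1-q->3 3-q->4 4-q->5 5-q->6 6-q->7 7-p->7
step 2: apply R1 at {0↦6, 1↦7}  → |V|=7 |E|=5  E = 1-q->3 3-q->4 4-q->5 5-q->6 6-p->6
step 3: apply R1 at {0↦5, 1↦6}  → |V|=6 |E|=4  E = 1-q->3 3-q->4 4-q->5 5-p->5
step 4: apply R1 at {0↦4, 1↦5}  → |V|=5 |E|=3  E = 1-q->3 3-q->4 4-p->4
step 5: apply R1 at {0↦3, 1↦4}  → |V|=4 |E|=2  E = 1-q->3 3-p->3
step 6: apply R1 at {0↦1, 1↦3}  → |V|=3 |E|=1  E = 1-p->1
final graph: no rule applies after step 6
NF edges: [(1, 1, 'p')]

Answer: p:1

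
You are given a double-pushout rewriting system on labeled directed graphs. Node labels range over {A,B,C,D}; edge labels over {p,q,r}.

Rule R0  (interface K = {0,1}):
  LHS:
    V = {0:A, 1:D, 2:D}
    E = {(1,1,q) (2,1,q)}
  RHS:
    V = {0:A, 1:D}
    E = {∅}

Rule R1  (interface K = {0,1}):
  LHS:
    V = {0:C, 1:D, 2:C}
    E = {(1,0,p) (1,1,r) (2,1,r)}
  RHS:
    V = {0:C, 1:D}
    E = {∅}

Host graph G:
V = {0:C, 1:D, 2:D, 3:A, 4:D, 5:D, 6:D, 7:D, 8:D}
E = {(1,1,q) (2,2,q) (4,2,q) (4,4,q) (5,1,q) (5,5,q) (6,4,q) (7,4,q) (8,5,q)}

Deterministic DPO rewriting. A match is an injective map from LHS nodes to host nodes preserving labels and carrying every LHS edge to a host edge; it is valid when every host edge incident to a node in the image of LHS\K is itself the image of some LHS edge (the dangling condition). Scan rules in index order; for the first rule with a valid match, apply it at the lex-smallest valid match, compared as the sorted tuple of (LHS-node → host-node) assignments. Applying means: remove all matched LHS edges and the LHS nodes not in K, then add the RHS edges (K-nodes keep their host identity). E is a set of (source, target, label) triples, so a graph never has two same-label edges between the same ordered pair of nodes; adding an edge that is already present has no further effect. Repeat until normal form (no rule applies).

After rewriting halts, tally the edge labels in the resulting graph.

Answer: q:3

Derivation:
initial: |V|=9 |E|=9  E = 1-q->1 2-q->2 4-q->2 4-q->4 5-q->1 5-q->5 6-q->4 7-q->4 8-q->5
step 1: apply R0 at {0↦3, 1↦4, 2↦6}  → |V|=8 |E|=7  E = 1-q->1 2-q->2 4-q->2 5-q->1 5-q->5 7-q->4 8-q->5
step 2: apply R0 at {0↦3, 1↦5, 2↦8}  → |V|=7 |E|=5  E = 1-q->1 2-q->2 4-q->2 5-q->1 7-q->4
step 3: apply R0 at {0↦3, 1↦1, 2↦5}  → |V|=6 |E|=3  E = 2-q->2 4-q->2 7-q->4
final graph: no rule applies after step 3
NF edges: [(2, 2, 'q'), (4, 2, 'q'), (7, 4, 'q')]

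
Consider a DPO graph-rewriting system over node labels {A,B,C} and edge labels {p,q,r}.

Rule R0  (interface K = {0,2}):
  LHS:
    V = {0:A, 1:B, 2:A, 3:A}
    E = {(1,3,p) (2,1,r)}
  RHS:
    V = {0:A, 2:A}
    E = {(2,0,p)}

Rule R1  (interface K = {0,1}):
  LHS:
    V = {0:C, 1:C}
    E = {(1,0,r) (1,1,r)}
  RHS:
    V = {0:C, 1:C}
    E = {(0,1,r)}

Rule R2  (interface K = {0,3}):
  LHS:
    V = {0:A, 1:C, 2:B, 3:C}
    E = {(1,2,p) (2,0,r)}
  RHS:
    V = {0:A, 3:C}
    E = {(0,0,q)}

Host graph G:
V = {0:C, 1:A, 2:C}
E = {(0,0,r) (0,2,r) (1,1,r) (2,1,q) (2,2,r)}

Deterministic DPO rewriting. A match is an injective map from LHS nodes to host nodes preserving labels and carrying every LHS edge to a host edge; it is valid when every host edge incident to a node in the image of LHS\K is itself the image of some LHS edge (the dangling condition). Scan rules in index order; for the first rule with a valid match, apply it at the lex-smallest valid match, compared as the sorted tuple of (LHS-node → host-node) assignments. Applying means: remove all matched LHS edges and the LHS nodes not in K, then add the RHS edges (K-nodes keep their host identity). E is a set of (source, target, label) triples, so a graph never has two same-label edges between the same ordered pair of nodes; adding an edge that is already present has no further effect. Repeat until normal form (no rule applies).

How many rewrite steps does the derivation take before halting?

Answer: 2

Derivation:
[0] host  ⇒  3 nodes, 5 edges  {0-r->0 0-r->2 1-r->1 2-q->1 2-r->2}
[1] R1 @ {0↦2, 1↦0}  ⇒  3 nodes, 4 edges  {1-r->1 2-r->0 2-q->1 2-r->2}
[2] R1 @ {0↦0, 1↦2}  ⇒  3 nodes, 3 edges  {0-r->2 1-r->1 2-q->1}
normal form: no rule applies after step 2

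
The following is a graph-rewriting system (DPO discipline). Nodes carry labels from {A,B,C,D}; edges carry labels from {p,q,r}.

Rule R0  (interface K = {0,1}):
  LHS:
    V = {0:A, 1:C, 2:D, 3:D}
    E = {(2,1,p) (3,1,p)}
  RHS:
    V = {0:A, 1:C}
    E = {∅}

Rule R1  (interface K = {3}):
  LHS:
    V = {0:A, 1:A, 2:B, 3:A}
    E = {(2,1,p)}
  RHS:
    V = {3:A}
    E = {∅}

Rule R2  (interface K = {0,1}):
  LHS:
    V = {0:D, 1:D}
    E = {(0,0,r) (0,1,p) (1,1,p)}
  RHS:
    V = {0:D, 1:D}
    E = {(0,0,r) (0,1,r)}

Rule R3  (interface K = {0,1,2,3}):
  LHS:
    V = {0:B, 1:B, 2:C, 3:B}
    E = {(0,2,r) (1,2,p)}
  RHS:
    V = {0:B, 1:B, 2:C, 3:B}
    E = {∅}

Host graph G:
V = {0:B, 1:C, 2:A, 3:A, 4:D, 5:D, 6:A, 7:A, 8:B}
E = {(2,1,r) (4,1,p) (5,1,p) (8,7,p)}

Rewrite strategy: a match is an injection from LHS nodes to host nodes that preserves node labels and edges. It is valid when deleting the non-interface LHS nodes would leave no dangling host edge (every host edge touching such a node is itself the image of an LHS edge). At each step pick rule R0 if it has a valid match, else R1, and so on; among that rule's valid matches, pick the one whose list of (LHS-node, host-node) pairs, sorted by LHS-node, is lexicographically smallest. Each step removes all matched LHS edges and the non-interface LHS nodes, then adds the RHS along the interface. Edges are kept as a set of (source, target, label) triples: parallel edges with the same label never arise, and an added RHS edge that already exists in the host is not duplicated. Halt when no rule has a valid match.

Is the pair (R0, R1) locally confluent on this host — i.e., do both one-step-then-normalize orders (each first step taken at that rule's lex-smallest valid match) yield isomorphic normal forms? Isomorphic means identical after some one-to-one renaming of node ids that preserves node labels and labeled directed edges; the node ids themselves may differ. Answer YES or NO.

Answer: YES

Derivation:
branch R0-first: apply at {0↦2, 1↦1, 2↦4, 3↦5} → |E|=2, then 1 more step(s) → NF |V|=4 |E|=1 V={0:B, 1:C, 2:A, 6:A} E=2-r->1
branch R1-first: apply at {0↦3, 1↦7, 2↦8, 3↦2} → |E|=3, then 1 more step(s) → NF |V|=4 |E|=1 V={0:B, 1:C, 2:A, 6:A} E=2-r->1
graphs isomorphic (equal up to label-preserving node renaming)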